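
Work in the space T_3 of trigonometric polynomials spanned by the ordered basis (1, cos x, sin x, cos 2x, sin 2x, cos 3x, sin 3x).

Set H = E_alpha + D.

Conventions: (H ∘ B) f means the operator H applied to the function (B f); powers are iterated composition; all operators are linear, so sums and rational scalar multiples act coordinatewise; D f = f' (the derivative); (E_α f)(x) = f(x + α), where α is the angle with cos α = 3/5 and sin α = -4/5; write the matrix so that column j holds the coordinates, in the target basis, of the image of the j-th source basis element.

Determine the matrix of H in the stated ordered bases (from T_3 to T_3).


the matrix is [[1, 0, 0, 0, 0, 0, 0]; [0, 3/5, 1/5, 0, 0, 0, 0]; [0, -1/5, 3/5, 0, 0, 0, 0]; [0, 0, 0, -7/25, 26/25, 0, 0]; [0, 0, 0, -26/25, -7/25, 0, 0]; [0, 0, 0, 0, 0, -117/125, 331/125]; [0, 0, 0, 0, 0, -331/125, -117/125]] (rows listed top to bottom)

image of 1: 1
image of cos x: (3/5)cos x - (1/5)sin x
image of sin x: (1/5)cos x + (3/5)sin x
image of cos 2x: -(7/25)cos 2x - (26/25)sin 2x
image of sin 2x: (26/25)cos 2x - (7/25)sin 2x
image of cos 3x: -(117/125)cos 3x - (331/125)sin 3x
image of sin 3x: (331/125)cos 3x - (117/125)sin 3x
each image's coordinates form column j of the matrix


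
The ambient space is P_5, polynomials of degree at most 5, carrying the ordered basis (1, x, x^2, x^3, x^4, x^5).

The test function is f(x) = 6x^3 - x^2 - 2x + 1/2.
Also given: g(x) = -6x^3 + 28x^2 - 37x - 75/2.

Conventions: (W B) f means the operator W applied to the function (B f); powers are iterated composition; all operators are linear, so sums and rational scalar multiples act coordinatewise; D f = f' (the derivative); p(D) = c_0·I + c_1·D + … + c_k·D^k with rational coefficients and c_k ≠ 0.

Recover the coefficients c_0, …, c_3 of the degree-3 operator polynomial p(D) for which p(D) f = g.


D^0 f = 6x^3 - x^2 - 2x + 1/2
D^1 f = 18x^2 - 2x - 2
D^2 f = 36x - 2
D^3 f = 36
matching coefficients of g against c_0 f + c_1 Df + … from the top degree down determines the c_i
solution: c_0 = -1, c_1 = 3/2, c_2 = -1, c_3 = -1

c_0 = -1, c_1 = 3/2, c_2 = -1, c_3 = -1


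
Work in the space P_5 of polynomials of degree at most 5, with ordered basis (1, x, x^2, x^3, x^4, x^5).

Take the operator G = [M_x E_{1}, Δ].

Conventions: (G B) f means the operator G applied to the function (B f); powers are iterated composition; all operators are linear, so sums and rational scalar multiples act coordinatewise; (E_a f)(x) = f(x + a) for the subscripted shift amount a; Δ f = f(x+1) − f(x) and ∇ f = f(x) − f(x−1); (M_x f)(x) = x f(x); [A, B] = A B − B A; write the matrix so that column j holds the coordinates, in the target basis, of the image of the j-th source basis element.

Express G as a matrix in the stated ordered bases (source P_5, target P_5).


image of 1: -1
image of x: -x - 2
image of x^2: -x^2 - 4x - 4
image of x^3: -x^3 - 6x^2 - 12x - 8
image of x^4: -x^4 - 8x^3 - 24x^2 - 32x - 16
image of x^5: -x^5 - 10x^4 - 40x^3 - 80x^2 - 80x - 32
each image's coordinates form column j of the matrix

the matrix is [[-1, -2, -4, -8, -16, -32]; [0, -1, -4, -12, -32, -80]; [0, 0, -1, -6, -24, -80]; [0, 0, 0, -1, -8, -40]; [0, 0, 0, 0, -1, -10]; [0, 0, 0, 0, 0, -1]] (rows listed top to bottom)


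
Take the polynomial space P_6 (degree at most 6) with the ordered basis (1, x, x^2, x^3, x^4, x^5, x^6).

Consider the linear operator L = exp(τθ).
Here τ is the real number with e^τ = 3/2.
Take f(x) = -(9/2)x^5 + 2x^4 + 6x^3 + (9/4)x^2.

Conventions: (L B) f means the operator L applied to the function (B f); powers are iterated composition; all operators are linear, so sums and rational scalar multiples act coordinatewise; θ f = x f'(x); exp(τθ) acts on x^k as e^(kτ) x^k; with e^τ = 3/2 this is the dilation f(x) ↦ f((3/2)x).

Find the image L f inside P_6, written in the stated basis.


the result is g(x) = -(2187/64)x^5 + (81/8)x^4 + (81/4)x^3 + (81/16)x^2

exp(τθ) x^k = e^(kτ) x^k; with e^τ = 3/2 this sends x^k to (3/2)^k x^k
x^2 ↦ 9/4 x^2
x^3 ↦ 27/8 x^3
x^4 ↦ 81/16 x^4
x^5 ↦ 243/32 x^5
applying this coordinatewise to f: exp(τθ) f = -(2187/64)x^5 + (81/8)x^4 + (81/4)x^3 + (81/16)x^2


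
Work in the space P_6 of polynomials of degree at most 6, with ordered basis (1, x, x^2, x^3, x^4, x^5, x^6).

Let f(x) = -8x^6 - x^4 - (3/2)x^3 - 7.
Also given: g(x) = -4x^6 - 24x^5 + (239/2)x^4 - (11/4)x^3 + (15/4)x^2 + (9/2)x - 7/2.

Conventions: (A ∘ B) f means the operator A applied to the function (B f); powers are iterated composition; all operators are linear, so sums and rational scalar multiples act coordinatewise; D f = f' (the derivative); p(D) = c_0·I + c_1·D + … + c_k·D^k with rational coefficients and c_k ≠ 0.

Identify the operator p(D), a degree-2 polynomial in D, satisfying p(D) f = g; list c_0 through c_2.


p(D) = (1/2)·I + (1/2)·D − (1/2)·D^2, i.e. c_0 = 1/2, c_1 = 1/2, c_2 = -1/2

D^0 f = -8x^6 - x^4 - (3/2)x^3 - 7
D^1 f = -48x^5 - 4x^3 - (9/2)x^2
D^2 f = -240x^4 - 12x^2 - 9x
matching coefficients of g against c_0 f + c_1 Df + … from the top degree down determines the c_i
solution: c_0 = 1/2, c_1 = 1/2, c_2 = -1/2


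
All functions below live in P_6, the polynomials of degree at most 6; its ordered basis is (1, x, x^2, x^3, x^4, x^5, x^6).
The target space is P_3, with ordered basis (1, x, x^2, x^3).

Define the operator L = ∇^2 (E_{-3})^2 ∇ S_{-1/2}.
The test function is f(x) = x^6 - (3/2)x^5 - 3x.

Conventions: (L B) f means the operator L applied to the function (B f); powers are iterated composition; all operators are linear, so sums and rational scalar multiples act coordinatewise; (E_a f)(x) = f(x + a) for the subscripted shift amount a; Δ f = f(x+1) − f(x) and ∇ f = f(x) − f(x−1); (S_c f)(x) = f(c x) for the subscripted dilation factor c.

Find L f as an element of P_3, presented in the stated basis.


the result is g(x) = (15/8)x^3 - (315/8)x^2 + (2205/8)x - 20565/32

S_{-1/2} f = (1/64)x^6 + (3/64)x^5 + (3/2)x
∇ S_{-1/2} f = (3/32)x^5 - (5/32)x^3 + (15/64)x^2 - (9/64)x + 49/32
E_{-3} (∇ S_{-1/2}) f = (3/32)x^5 - (45/32)x^4 + (265/32)x^3 - (1515/64)x^2 + (2061/64)x - 29/2
E_{-3} E_{-3} (∇ S_{-1/2}) f = (3/32)x^5 - (45/16)x^4 + (1075/32)x^3 - (12765/64)x^2 + (37611/64)x - 10951/16
∇ (E_{-3})^2 (∇ S_{-1/2}) f = (15/32)x^4 - (195/16)x^3 + (3795/32)x^2 - (16365/32)x + 6589/8
∇ ∇ (E_{-3})^2 (∇ S_{-1/2}) f = (15/8)x^3 - (315/8)x^2 + (2205/8)x - 20565/32


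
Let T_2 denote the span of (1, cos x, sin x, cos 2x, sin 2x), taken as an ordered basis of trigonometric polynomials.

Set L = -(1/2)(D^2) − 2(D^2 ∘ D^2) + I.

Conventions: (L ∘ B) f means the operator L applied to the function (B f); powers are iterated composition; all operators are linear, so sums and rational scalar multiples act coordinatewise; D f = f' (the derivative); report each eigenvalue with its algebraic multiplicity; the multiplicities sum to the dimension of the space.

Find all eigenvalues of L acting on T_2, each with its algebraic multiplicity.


λ = -29 (multiplicity 2), λ = -1/2 (multiplicity 2), λ = 1 (multiplicity 1)

image of 1: 1
image of cos x: -(1/2)cos x
image of sin x: -(1/2)sin x
image of cos 2x: -29cos 2x
image of sin 2x: -29sin 2x
the matrix is diagonal; its diagonal is (1, -1/2, -1/2, -29, -29)
for a triangular matrix the eigenvalues are the diagonal entries, with algebraic multiplicity their repetition count


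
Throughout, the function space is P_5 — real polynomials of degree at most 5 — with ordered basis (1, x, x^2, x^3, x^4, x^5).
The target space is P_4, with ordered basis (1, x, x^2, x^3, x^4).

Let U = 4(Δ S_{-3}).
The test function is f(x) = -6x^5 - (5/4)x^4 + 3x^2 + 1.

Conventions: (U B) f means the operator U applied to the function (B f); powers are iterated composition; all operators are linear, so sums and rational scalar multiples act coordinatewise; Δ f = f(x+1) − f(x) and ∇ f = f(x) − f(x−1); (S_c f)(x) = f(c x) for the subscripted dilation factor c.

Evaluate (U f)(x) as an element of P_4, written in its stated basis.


S_{-3} f = 1458x^5 - (405/4)x^4 + 27x^2 + 1
Δ S_{-3} f = 7290x^4 + 14175x^3 + (27945/2)x^2 + 6939x + 5535/4
(4(Δ S_{-3})) f = 29160x^4 + 56700x^3 + 55890x^2 + 27756x + 5535

g(x) = 29160x^4 + 56700x^3 + 55890x^2 + 27756x + 5535


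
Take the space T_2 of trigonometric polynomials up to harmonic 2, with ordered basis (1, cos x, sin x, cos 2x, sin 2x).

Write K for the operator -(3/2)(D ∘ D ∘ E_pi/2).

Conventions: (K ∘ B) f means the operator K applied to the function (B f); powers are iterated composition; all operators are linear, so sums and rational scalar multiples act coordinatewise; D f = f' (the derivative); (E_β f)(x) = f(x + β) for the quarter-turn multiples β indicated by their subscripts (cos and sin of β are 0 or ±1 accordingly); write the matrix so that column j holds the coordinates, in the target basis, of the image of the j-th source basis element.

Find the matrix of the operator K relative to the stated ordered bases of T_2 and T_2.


image of 1: 0
image of cos x: -(3/2)sin x
image of sin x: (3/2)cos x
image of cos 2x: -6cos 2x
image of sin 2x: -6sin 2x
each image's coordinates form column j of the matrix

the matrix is [[0, 0, 0, 0, 0]; [0, 0, 3/2, 0, 0]; [0, -3/2, 0, 0, 0]; [0, 0, 0, -6, 0]; [0, 0, 0, 0, -6]] (rows listed top to bottom)


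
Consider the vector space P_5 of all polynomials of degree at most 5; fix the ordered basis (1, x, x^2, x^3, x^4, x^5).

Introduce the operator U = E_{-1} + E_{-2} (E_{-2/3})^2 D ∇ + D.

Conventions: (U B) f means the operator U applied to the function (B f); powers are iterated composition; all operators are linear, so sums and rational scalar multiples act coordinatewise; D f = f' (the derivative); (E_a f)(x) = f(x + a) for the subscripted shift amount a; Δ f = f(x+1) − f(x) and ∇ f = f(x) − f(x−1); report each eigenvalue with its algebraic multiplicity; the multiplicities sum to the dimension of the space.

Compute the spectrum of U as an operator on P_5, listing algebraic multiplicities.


image of 1: 1
image of x: x
image of x^2: x^2 + 3
image of x^3: x^3 + 9x - 24
image of x^4: x^4 + 18x^2 - 96x + 535/3
image of x^5: x^5 + 30x^3 - 240x^2 + (2675/3)x - 30962/27
the matrix is upper triangular; its diagonal is (1, 1, 1, 1, 1, 1)
for a triangular matrix the eigenvalues are the diagonal entries, with algebraic multiplicity their repetition count

λ = 1 (multiplicity 6)


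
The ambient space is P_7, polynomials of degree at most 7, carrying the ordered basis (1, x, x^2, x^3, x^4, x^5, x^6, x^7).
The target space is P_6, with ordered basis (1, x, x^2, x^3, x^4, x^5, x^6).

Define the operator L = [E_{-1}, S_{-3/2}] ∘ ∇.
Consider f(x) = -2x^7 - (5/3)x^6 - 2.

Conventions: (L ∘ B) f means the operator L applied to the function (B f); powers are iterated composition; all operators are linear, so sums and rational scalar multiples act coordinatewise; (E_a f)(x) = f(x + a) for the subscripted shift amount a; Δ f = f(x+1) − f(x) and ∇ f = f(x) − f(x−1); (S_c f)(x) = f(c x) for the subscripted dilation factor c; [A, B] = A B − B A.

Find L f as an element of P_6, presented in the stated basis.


∇ f = -14x^6 + 32x^5 - 45x^4 + (110/3)x^3 - 17x^2 + 4x - 1/3
S_{-3/2} ∇ f = -(5103/32)x^6 - 243x^5 - (3645/16)x^4 - (495/4)x^3 - (153/4)x^2 - 6x - 1/3
E_{-1} S_{-3/2} ∇ f = -(5103/32)x^6 + (11421/16)x^5 - (44955/32)x^4 + (12375/8)x^3 - (31869/32)x^2 + (5637/16)x - 5099/96
E_{-1} ∇ f = -14x^6 + 116x^5 - 415x^4 + (2450/3)x^3 - 927x^2 + 572x - 149
S_{-3/2} E_{-1} ∇ f = -(5103/32)x^6 - (7047/8)x^5 - (33615/16)x^4 - (11025/4)x^3 - (8343/4)x^2 - 858x - 149
[E_{-1}, S_{-3/2}] ∇ f = (25515/16)x^5 + (22275/32)x^4 + (34425/8)x^3 + (34875/32)x^2 + (19365/16)x + 9205/96

g(x) = (25515/16)x^5 + (22275/32)x^4 + (34425/8)x^3 + (34875/32)x^2 + (19365/16)x + 9205/96


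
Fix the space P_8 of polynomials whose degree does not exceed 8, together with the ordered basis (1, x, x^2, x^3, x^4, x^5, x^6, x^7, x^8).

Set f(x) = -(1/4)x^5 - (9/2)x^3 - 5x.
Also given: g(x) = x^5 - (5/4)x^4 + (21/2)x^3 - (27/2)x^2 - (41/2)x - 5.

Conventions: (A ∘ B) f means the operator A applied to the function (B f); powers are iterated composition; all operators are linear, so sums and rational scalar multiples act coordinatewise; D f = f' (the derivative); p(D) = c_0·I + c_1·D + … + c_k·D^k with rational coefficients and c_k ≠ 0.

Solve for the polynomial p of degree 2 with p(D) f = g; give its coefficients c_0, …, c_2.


D^0 f = -(1/4)x^5 - (9/2)x^3 - 5x
D^1 f = -(5/4)x^4 - (27/2)x^2 - 5
D^2 f = -5x^3 - 27x
matching coefficients of g against c_0 f + c_1 Df + … from the top degree down determines the c_i
solution: c_0 = -4, c_1 = 1, c_2 = 3/2

c_0 = -4, c_1 = 1, c_2 = 3/2


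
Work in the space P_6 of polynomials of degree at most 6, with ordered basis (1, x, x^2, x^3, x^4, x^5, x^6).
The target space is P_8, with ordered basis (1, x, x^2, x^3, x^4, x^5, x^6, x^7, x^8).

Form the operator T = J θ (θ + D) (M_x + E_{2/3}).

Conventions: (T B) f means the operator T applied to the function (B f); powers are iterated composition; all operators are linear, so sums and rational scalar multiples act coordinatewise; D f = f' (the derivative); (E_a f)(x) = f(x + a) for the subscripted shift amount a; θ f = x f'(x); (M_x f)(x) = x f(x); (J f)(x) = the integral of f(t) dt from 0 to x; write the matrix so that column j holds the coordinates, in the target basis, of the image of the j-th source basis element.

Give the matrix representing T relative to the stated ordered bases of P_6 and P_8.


the matrix is [[0, 0, 0, 0, 0, 0, 0]; [0, 0, 0, 0, 0, 0, 0]; [1/2, 3/2, 5/3, 8/3, 88/27, 280/81, 272/81]; [0, 4/3, 10/3, 14/3, 80/9, 1040/81, 1280/81]; [0, 0, 9/4, 21/4, 9, 20, 100/3]; [0, 0, 0, 16/5, 36/5, 44/3, 112/3]; [0, 0, 0, 0, 25/6, 55/6, 65/3]; [0, 0, 0, 0, 0, 36/7, 78/7]; [0, 0, 0, 0, 0, 0, 49/8]] (rows listed top to bottom)

image of 1: (1/2)x^2
image of x: (4/3)x^3 + (3/2)x^2
image of x^2: (9/4)x^4 + (10/3)x^3 + (5/3)x^2
image of x^3: (16/5)x^5 + (21/4)x^4 + (14/3)x^3 + (8/3)x^2
image of x^4: (25/6)x^6 + (36/5)x^5 + 9x^4 + (80/9)x^3 + (88/27)x^2
image of x^5: (36/7)x^7 + (55/6)x^6 + (44/3)x^5 + 20x^4 + (1040/81)x^3 + (280/81)x^2
image of x^6: (49/8)x^8 + (78/7)x^7 + (65/3)x^6 + (112/3)x^5 + (100/3)x^4 + (1280/81)x^3 + (272/81)x^2
each image's coordinates form column j of the matrix


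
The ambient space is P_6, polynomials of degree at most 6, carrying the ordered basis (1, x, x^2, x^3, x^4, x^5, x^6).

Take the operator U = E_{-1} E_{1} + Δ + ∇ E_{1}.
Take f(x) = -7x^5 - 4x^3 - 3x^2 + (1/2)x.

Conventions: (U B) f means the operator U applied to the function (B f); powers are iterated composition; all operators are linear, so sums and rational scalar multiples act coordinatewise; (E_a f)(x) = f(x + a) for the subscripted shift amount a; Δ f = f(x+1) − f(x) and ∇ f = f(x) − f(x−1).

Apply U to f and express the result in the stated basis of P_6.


E_{1} f = -7x^5 - 35x^4 - 74x^3 - 85x^2 - (105/2)x - 27/2
E_{-1} E_{1} f = -7x^5 - 4x^3 - 3x^2 + (1/2)x
Δ f = -35x^4 - 70x^3 - 82x^2 - 53x - 27/2
E_{1} f = -7x^5 - 35x^4 - 74x^3 - 85x^2 - (105/2)x - 27/2
∇ E_{1} f = -35x^4 - 70x^3 - 82x^2 - 53x - 27/2
(E_{-1} E_{1} + Δ + ∇ E_{1}) f = -7x^5 - 70x^4 - 144x^3 - 167x^2 - (211/2)x - 27

the result is g(x) = -7x^5 - 70x^4 - 144x^3 - 167x^2 - (211/2)x - 27


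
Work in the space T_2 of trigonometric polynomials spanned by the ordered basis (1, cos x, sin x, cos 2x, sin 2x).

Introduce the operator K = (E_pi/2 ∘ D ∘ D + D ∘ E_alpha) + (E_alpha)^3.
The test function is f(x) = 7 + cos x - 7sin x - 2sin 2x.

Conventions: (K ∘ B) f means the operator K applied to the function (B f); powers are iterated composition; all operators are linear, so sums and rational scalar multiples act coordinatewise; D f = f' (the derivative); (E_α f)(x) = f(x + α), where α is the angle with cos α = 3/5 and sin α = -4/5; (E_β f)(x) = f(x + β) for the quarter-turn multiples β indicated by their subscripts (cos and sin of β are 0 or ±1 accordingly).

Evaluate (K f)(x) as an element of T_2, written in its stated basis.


the image equals g(x) = 7 + (641/125)cos x + (213/125)sin x - (3092/15625)cos 2x - (208506/15625)sin 2x

D f = -7cos x - sin x - 4cos 2x
D D f = -cos x + 7sin x + 8sin 2x
E_pi/2 D D f = 7cos x + sin x - 8sin 2x
E_alpha f = 7 + (31/5)cos x - (17/5)sin x + (48/25)cos 2x + (14/25)sin 2x
D E_alpha f = -(17/5)cos x - (31/5)sin x + (28/25)cos 2x - (96/25)sin 2x
(E_pi/2 ∘ D ∘ D + D ∘ E_alpha) f = (18/5)cos x - (26/5)sin x + (28/25)cos 2x - (296/25)sin 2x
E_alpha f = 7 + (31/5)cos x - (17/5)sin x + (48/25)cos 2x + (14/25)sin 2x
E_alpha E_alpha f = 7 + (161/25)cos x + (73/25)sin x - (672/625)cos 2x + (1054/625)sin 2x
E_alpha E_alpha E_alpha f = 7 + (191/125)cos x + (863/125)sin x - (20592/15625)cos 2x - (23506/15625)sin 2x
((E_pi/2 ∘ D ∘ D + D ∘ E_alpha) + (E_alpha)^3) f = 7 + (641/125)cos x + (213/125)sin x - (3092/15625)cos 2x - (208506/15625)sin 2x


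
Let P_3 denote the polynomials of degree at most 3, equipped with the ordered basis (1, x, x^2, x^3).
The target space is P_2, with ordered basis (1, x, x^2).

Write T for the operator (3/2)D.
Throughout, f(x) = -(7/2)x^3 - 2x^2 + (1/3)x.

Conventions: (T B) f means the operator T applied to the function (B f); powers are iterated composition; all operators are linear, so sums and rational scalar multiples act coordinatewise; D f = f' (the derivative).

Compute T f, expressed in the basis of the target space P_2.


the result is g(x) = -(63/4)x^2 - 6x + 1/2

D f = -(21/2)x^2 - 4x + 1/3
((3/2)D) f = -(63/4)x^2 - 6x + 1/2


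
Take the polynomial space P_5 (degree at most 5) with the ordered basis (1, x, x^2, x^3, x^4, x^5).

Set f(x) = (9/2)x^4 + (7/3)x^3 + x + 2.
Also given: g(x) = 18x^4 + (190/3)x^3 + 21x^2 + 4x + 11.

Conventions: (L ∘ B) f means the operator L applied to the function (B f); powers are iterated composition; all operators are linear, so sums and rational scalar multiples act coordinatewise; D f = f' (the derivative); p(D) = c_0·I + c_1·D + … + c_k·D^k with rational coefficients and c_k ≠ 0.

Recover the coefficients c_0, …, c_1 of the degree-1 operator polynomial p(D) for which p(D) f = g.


D^0 f = (9/2)x^4 + (7/3)x^3 + x + 2
D^1 f = 18x^3 + 7x^2 + 1
matching coefficients of g against c_0 f + c_1 Df + … from the top degree down determines the c_i
solution: c_0 = 4, c_1 = 3

p(D) = 4·I + 3·D, i.e. c_0 = 4, c_1 = 3


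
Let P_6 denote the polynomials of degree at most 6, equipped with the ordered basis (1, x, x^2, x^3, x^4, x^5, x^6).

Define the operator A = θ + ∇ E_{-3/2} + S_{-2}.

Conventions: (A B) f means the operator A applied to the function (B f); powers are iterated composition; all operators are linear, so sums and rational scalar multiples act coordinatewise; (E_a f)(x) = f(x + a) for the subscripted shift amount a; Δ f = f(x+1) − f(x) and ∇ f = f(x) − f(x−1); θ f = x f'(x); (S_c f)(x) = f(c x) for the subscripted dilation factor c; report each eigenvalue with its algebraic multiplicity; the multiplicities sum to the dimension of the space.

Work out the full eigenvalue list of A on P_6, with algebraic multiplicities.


λ = -27 (multiplicity 1), λ = -5 (multiplicity 1), λ = -1 (multiplicity 1), λ = 1 (multiplicity 1), λ = 6 (multiplicity 1), λ = 20 (multiplicity 1), λ = 70 (multiplicity 1)

image of 1: 1
image of x: -x + 1
image of x^2: 6x^2 + 2x - 4
image of x^3: -5x^3 + 3x^2 - 12x + 49/4
image of x^4: 20x^4 + 4x^3 - 24x^2 + 49x - 34
image of x^5: -27x^5 + 5x^4 - 40x^3 + (245/2)x^2 - 170x + 1441/16
image of x^6: 70x^6 + 6x^5 - 60x^4 + 245x^3 - 510x^2 + (4323/8)x - 931/4
the matrix is upper triangular; its diagonal is (1, -1, 6, -5, 20, -27, 70)
for a triangular matrix the eigenvalues are the diagonal entries, with algebraic multiplicity their repetition count


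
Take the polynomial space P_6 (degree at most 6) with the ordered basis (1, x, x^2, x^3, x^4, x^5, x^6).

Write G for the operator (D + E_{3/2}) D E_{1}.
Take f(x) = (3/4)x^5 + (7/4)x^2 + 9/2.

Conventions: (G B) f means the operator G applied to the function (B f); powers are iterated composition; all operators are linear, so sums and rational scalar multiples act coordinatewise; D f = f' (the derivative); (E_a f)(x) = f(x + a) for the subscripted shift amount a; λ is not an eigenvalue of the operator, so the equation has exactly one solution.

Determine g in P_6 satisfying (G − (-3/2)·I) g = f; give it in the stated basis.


the image equals g(x) = (1/2)x^5 - (5/3)x^4 - (170/9)x^3 + (28/9)x^2 + (13291/54)x + 190601/1296

write g with unknown coordinates in the stated basis and equate coefficients in (G − (-3/2)·I) g = f
solving from the highest basis element down gives g = (1/2)x^5 - (5/3)x^4 - (170/9)x^3 + (28/9)x^2 + (13291/54)x + 190601/1296
check: G g = (5/2)x^4 + (85/3)x^3 - (35/12)x^2 - (13291/36)x - 186713/864
so G g − (-3/2)·g = (3/4)x^5 + (7/4)x^2 + 9/2 = f ✓


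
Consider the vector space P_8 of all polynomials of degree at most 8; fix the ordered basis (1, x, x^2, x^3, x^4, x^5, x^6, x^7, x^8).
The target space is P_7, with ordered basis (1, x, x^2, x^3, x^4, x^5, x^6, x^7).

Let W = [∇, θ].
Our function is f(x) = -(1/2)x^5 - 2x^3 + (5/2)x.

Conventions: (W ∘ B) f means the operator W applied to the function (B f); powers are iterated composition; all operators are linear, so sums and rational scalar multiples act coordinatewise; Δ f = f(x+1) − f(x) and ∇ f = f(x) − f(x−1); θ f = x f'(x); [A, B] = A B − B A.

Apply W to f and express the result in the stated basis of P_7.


g(x) = -(5/2)x^4 + 10x^3 - 21x^2 + 22x - 6

θ f = -(5/2)x^5 - 6x^3 + (5/2)x
∇ θ f = -(25/2)x^4 + 25x^3 - 43x^2 + (61/2)x - 6
∇ f = -(5/2)x^4 + 5x^3 - 11x^2 + (17/2)x
θ ∇ f = -10x^4 + 15x^3 - 22x^2 + (17/2)x
[∇, θ] f = -(5/2)x^4 + 10x^3 - 21x^2 + 22x - 6


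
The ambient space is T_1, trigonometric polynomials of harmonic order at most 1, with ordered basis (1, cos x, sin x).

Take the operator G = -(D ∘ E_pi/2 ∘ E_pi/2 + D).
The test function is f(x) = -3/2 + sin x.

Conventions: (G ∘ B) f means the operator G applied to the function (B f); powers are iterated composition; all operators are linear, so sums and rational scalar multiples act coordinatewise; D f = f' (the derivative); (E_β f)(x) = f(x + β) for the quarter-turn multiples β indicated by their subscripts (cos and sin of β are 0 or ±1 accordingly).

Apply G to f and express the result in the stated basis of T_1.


E_pi/2 f = -3/2 + cos x
E_pi/2 E_pi/2 f = -3/2 - sin x
D (E_pi/2 ∘ E_pi/2) f = -cos x
D f = cos x
(D ∘ E_pi/2 ∘ E_pi/2 + D) f = 0
(-(D ∘ E_pi/2 ∘ E_pi/2 + D)) f = 0

the result is g(x) = 0


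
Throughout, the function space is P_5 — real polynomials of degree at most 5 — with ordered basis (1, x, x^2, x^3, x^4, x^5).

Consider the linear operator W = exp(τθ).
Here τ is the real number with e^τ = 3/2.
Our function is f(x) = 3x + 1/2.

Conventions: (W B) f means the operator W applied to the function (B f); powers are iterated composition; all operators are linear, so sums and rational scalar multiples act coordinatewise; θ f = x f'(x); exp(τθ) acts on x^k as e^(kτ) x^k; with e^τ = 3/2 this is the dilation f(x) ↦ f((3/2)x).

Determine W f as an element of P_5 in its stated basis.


exp(τθ) x^k = e^(kτ) x^k; with e^τ = 3/2 this sends x^k to (3/2)^k x^k
x ↦ 3/2 x
applying this coordinatewise to f: exp(τθ) f = (9/2)x + 1/2

g(x) = (9/2)x + 1/2


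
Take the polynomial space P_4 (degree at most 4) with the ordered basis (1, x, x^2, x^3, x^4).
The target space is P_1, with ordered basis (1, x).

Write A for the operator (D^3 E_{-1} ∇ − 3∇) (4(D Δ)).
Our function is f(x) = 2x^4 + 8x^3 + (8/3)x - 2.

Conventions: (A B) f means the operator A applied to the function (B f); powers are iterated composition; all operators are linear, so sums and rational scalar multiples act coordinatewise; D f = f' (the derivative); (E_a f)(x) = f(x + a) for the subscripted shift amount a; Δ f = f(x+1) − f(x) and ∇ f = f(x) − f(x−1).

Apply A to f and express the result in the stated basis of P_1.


Δ f = 8x^3 + 36x^2 + 32x + 38/3
D Δ f = 24x^2 + 72x + 32
(4(D Δ)) f = 96x^2 + 288x + 128
∇ (4(D Δ)) f = 192x + 192
E_{-1} ∇ (4(D Δ)) f = 192x
D (E_{-1} ∇) (4(D Δ)) f = 192
D D (E_{-1} ∇) (4(D Δ)) f = 0
D D D (E_{-1} ∇) (4(D Δ)) f = 0
∇ (4(D Δ)) f = 192x + 192
(-3∇) (4(D Δ)) f = -576x - 576
(D^3 E_{-1} ∇ − 3∇) (4(D Δ)) f = -576x - 576

the image equals g(x) = -576x - 576


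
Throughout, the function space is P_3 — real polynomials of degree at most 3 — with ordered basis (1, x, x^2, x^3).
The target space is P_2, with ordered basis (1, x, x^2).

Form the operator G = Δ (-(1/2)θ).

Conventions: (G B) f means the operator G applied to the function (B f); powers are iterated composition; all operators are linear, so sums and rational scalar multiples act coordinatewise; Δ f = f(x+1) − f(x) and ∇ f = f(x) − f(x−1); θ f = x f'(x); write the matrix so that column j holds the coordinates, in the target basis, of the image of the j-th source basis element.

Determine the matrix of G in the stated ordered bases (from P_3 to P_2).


image of 1: 0
image of x: -1/2
image of x^2: -2x - 1
image of x^3: -(9/2)x^2 - (9/2)x - 3/2
each image's coordinates form column j of the matrix

the matrix is [[0, -1/2, -1, -3/2]; [0, 0, -2, -9/2]; [0, 0, 0, -9/2]] (rows listed top to bottom)


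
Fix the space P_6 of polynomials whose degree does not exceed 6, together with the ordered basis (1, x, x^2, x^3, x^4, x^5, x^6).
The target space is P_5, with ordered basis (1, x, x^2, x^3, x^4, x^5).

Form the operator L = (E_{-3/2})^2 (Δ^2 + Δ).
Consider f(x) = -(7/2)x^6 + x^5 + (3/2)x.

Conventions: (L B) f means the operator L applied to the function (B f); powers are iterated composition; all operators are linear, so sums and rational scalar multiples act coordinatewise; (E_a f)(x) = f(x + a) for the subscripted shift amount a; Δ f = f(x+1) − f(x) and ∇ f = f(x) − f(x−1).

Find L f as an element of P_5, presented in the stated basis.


Δ f = -21x^5 - (95/2)x^4 - 60x^3 - (85/2)x^2 - 16x - 1
Δ Δ f = -105x^4 - 400x^3 - 675x^2 - 560x - 187
Δ f = -21x^5 - (95/2)x^4 - 60x^3 - (85/2)x^2 - 16x - 1
(Δ^2 + Δ) f = -21x^5 - (305/2)x^4 - 460x^3 - (1435/2)x^2 - 576x - 188
E_{-3/2} (Δ^2 + Δ) f = -21x^5 + 5x^4 - (35/2)x^3 + (5/2)x^2 - (21/16)x + 25/16
E_{-3/2} E_{-3/2} (Δ^2 + Δ) f = -21x^5 + (325/2)x^4 - 520x^3 + (1715/2)x^2 - 726x + 253

the result is g(x) = -21x^5 + (325/2)x^4 - 520x^3 + (1715/2)x^2 - 726x + 253


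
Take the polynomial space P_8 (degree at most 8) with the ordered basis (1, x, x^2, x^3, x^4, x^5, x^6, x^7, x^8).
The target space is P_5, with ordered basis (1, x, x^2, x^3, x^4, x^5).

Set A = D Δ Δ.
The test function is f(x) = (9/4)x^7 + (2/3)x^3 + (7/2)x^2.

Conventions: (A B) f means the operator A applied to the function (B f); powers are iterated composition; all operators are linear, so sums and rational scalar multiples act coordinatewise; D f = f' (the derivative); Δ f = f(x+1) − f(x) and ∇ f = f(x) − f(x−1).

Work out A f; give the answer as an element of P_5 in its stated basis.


Δ f = (63/4)x^6 + (189/4)x^5 + (315/4)x^4 + (315/4)x^3 + (197/4)x^2 + (99/4)x + 77/12
Δ Δ f = (189/2)x^5 + (945/2)x^4 + (2205/2)x^3 + (2835/2)x^2 + (1961/2)x + 589/2
D Δ Δ f = (945/2)x^4 + 1890x^3 + (6615/2)x^2 + 2835x + 1961/2

g(x) = (945/2)x^4 + 1890x^3 + (6615/2)x^2 + 2835x + 1961/2


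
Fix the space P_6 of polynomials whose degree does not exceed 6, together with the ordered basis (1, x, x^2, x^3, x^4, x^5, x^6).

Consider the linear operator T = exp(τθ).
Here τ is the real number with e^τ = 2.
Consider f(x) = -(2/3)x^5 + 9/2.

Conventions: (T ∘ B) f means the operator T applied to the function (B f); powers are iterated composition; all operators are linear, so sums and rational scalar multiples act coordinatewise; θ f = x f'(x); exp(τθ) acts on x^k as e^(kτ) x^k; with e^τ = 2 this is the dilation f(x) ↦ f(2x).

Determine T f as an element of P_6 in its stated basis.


exp(τθ) x^k = e^(kτ) x^k; with e^τ = 2 this sends x^k to 2^k x^k
x^5 ↦ 32 x^5
applying this coordinatewise to f: exp(τθ) f = -(64/3)x^5 + 9/2

the image equals g(x) = -(64/3)x^5 + 9/2


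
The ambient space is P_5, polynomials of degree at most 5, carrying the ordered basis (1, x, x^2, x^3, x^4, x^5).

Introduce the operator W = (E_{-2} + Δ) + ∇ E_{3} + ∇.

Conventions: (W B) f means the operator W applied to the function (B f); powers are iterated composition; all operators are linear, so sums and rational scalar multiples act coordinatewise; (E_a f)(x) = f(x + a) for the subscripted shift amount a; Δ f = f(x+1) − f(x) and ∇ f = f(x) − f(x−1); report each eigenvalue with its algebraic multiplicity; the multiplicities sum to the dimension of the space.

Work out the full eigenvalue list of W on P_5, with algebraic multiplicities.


image of 1: 1
image of x: x + 1
image of x^2: x^2 + 2x + 9
image of x^3: x^3 + 3x^2 + 27x + 13
image of x^4: x^4 + 4x^3 + 54x^2 + 52x + 81
image of x^5: x^5 + 5x^4 + 90x^3 + 130x^2 + 405x + 181
the matrix is upper triangular; its diagonal is (1, 1, 1, 1, 1, 1)
for a triangular matrix the eigenvalues are the diagonal entries, with algebraic multiplicity their repetition count

λ = 1 (multiplicity 6)


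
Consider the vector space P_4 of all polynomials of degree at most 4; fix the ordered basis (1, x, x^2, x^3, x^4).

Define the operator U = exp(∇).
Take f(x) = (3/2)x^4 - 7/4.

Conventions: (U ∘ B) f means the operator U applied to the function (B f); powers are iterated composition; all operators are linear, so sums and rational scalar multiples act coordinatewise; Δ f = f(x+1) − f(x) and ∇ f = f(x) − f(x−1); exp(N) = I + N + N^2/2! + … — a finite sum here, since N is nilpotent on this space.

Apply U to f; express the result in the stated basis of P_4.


the image equals g(x) = (3/2)x^4 + 6x^3 - 6x - 1/4

order-1 term: 6x^3 - 9x^2 + 6x - 3/2
order-2 term: 9x^2 - 18x + 21/2
order-3 term: 6x - 9
order-4 term: 3/2
the series for exp(∇) f terminates at order 4
exp(∇) f = (3/2)x^4 + 6x^3 - 6x - 1/4


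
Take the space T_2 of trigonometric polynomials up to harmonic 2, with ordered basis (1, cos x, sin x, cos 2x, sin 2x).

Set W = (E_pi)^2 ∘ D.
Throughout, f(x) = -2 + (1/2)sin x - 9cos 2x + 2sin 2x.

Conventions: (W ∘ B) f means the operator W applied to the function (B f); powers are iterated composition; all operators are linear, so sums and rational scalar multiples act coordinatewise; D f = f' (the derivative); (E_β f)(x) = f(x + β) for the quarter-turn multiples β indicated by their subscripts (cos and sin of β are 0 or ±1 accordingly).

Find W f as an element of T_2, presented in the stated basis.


D f = (1/2)cos x + 4cos 2x + 18sin 2x
E_pi D f = -(1/2)cos x + 4cos 2x + 18sin 2x
E_pi E_pi D f = (1/2)cos x + 4cos 2x + 18sin 2x

g(x) = (1/2)cos x + 4cos 2x + 18sin 2x


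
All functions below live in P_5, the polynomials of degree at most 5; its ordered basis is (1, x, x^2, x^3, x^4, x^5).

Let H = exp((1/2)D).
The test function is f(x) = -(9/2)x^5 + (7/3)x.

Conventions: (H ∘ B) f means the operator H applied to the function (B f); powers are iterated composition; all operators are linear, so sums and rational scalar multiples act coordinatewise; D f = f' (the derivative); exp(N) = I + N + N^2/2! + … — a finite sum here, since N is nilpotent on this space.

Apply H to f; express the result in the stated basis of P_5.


the image equals g(x) = -(9/2)x^5 - (45/4)x^4 - (45/4)x^3 - (45/8)x^2 + (89/96)x + 197/192

order-1 term: -(45/4)x^4 + 7/6
order-2 term: -(45/4)x^3
order-3 term: -(45/8)x^2
order-4 term: -(45/32)x
order-5 term: -9/64
the series for exp((1/2)D) f terminates at order 5
exp((1/2)D) f = -(9/2)x^5 - (45/4)x^4 - (45/4)x^3 - (45/8)x^2 + (89/96)x + 197/192


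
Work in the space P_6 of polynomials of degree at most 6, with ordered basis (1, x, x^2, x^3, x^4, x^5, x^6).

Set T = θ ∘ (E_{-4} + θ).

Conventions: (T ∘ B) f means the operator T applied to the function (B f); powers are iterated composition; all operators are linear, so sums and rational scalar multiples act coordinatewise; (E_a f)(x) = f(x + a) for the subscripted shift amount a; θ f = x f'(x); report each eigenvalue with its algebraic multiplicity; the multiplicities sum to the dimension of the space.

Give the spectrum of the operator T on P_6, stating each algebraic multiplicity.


image of 1: 0
image of x: 2x
image of x^2: 6x^2 - 8x
image of x^3: 12x^3 - 24x^2 + 48x
image of x^4: 20x^4 - 48x^3 + 192x^2 - 256x
image of x^5: 30x^5 - 80x^4 + 480x^3 - 1280x^2 + 1280x
image of x^6: 42x^6 - 120x^5 + 960x^4 - 3840x^3 + 7680x^2 - 6144x
the matrix is upper triangular; its diagonal is (0, 2, 6, 12, 20, 30, 42)
for a triangular matrix the eigenvalues are the diagonal entries, with algebraic multiplicity their repetition count

λ = 0 (multiplicity 1), λ = 2 (multiplicity 1), λ = 6 (multiplicity 1), λ = 12 (multiplicity 1), λ = 20 (multiplicity 1), λ = 30 (multiplicity 1), λ = 42 (multiplicity 1)


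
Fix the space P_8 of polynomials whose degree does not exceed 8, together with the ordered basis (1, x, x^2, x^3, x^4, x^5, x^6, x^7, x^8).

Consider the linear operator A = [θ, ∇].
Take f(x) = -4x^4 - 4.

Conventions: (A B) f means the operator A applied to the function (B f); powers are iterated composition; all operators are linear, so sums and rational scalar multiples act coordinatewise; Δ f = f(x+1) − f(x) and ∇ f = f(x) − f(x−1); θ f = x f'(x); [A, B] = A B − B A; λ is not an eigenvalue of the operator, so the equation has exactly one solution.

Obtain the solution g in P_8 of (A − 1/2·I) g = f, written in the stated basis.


g(x) = 8x^4 - 64x^3 + 576x^2 - 3264x + 9288

write g with unknown coordinates in the stated basis and equate coefficients in (A − 1/2·I) g = f
solving from the highest basis element down gives g = 8x^4 - 64x^3 + 576x^2 - 3264x + 9288
check: A g = -32x^3 + 288x^2 - 1632x + 4640
so A g − 1/2·g = -4x^4 - 4 = f ✓


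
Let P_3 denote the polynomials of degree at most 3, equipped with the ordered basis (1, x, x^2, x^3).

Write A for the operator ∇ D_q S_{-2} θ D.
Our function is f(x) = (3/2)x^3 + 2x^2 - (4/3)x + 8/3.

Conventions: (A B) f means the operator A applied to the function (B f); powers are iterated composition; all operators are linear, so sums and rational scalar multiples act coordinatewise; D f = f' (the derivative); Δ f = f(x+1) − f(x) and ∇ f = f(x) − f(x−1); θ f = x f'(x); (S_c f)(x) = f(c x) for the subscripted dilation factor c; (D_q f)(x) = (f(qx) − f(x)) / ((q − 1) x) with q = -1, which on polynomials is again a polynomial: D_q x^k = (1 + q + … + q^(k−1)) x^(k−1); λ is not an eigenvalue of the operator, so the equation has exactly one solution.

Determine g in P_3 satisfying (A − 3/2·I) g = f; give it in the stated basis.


g(x) = -x^3 - (4/3)x^2 + (8/9)x - 16/9

write g with unknown coordinates in the stated basis and equate coefficients in (A − 3/2·I) g = f
solving from the highest basis element down gives g = -x^3 - (4/3)x^2 + (8/9)x - 16/9
check: A g = 0
so A g − 3/2·g = (3/2)x^3 + 2x^2 - (4/3)x + 8/3 = f ✓


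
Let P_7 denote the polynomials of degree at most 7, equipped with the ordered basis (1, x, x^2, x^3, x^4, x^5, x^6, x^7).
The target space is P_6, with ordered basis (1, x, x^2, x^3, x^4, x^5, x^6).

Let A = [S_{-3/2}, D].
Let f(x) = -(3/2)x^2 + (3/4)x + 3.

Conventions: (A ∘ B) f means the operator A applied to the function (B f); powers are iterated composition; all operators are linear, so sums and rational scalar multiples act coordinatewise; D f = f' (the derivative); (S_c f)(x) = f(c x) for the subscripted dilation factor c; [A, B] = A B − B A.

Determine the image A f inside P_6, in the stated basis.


the image equals g(x) = (45/4)x + 15/8

D f = -3x + 3/4
S_{-3/2} D f = (9/2)x + 3/4
S_{-3/2} f = -(27/8)x^2 - (9/8)x + 3
D S_{-3/2} f = -(27/4)x - 9/8
[S_{-3/2}, D] f = (45/4)x + 15/8


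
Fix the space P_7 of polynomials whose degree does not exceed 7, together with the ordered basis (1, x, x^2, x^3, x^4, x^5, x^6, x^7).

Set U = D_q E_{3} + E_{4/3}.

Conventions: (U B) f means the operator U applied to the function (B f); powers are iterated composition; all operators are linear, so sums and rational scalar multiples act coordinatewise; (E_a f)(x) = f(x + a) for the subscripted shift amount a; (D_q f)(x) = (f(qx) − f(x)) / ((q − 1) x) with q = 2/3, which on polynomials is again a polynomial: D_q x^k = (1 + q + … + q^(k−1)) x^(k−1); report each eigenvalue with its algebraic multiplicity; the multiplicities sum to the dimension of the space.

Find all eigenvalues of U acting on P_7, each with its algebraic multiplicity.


λ = 1 (multiplicity 8)

image of 1: 1
image of x: x + 7/3
image of x^2: x^2 + (13/3)x + 70/9
image of x^3: x^3 + (55/9)x^2 + (61/3)x + 793/27
image of x^4: x^4 + (209/27)x^3 + 36x^2 + (2686/27)x + 9004/81
image of x^5: x^5 + (751/81)x^4 + (485/9)x^3 + (5770/27)x^2 + (37730/81)x + 99439/243
image of x^6: x^6 + (2609/243)x^5 + (662/9)x^4 + (10055/27)x^3 + (32060/27)x^2 + (166073/81)x + 1066978/729
image of x^7: x^7 + (8863/729)x^6 + (7679/81)x^5 + (15533/27)x^4 + (193235/81)x^3 + (491953/81)x^2 + (6228817/729)x + 11176645/2187
the matrix is upper triangular; its diagonal is (1, 1, 1, 1, 1, 1, 1, 1)
for a triangular matrix the eigenvalues are the diagonal entries, with algebraic multiplicity their repetition count


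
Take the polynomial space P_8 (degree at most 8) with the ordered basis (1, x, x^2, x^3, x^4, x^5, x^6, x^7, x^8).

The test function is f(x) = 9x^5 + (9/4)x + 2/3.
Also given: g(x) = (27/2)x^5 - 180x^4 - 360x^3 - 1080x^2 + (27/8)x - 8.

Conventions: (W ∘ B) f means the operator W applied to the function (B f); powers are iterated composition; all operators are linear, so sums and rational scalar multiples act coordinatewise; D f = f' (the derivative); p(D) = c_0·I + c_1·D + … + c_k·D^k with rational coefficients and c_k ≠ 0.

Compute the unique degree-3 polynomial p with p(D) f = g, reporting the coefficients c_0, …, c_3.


D^0 f = 9x^5 + (9/4)x + 2/3
D^1 f = 45x^4 + 9/4
D^2 f = 180x^3
D^3 f = 540x^2
matching coefficients of g against c_0 f + c_1 Df + … from the top degree down determines the c_i
solution: c_0 = 3/2, c_1 = -4, c_2 = -2, c_3 = -2

c_0 = 3/2, c_1 = -4, c_2 = -2, c_3 = -2


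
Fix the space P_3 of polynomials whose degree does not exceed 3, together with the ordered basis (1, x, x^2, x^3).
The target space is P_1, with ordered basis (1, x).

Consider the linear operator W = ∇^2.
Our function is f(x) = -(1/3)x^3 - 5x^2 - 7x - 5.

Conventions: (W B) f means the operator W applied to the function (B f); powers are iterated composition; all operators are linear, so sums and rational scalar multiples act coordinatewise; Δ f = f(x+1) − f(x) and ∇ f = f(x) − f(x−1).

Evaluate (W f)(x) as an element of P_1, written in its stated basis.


∇ f = -x^2 - 9x - 7/3
∇ ∇ f = -2x - 8

the image equals g(x) = -2x - 8


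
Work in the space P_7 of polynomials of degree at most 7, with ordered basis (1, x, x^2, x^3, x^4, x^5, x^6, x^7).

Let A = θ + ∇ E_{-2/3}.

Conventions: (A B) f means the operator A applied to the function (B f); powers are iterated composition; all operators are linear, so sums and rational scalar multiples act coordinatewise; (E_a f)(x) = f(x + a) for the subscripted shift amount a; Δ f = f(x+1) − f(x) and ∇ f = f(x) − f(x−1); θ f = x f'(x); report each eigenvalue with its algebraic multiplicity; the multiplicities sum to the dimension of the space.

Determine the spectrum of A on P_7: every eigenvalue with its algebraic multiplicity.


λ = 0 (multiplicity 1), λ = 1 (multiplicity 1), λ = 2 (multiplicity 1), λ = 3 (multiplicity 1), λ = 4 (multiplicity 1), λ = 5 (multiplicity 1), λ = 6 (multiplicity 1), λ = 7 (multiplicity 1)

image of 1: 0
image of x: x + 1
image of x^2: 2x^2 + 2x - 7/3
image of x^3: 3x^3 + 3x^2 - 7x + 13/3
image of x^4: 4x^4 + 4x^3 - 14x^2 + (52/3)x - 203/27
image of x^5: 5x^5 + 5x^4 - (70/3)x^3 + (130/3)x^2 - (1015/27)x + 1031/81
image of x^6: 6x^6 + 6x^5 - 35x^4 + (260/3)x^3 - (1015/9)x^2 + (2062/27)x - 1729/81
image of x^7: 7x^7 + 7x^6 - 49x^5 + (455/3)x^4 - (7105/27)x^3 + (7217/27)x^2 - (12103/81)x + 25999/729
the matrix is upper triangular; its diagonal is (0, 1, 2, 3, 4, 5, 6, 7)
for a triangular matrix the eigenvalues are the diagonal entries, with algebraic multiplicity their repetition count
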